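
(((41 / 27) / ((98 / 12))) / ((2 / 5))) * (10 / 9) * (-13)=-26650 / 3969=-6.71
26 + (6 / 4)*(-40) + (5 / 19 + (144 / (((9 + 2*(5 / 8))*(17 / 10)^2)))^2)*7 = 133.26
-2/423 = -0.00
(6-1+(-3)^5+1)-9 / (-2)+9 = -447 / 2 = -223.50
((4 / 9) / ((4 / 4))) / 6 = 2 / 27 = 0.07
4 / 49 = 0.08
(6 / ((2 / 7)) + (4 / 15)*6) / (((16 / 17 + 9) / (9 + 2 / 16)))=140233 / 6760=20.74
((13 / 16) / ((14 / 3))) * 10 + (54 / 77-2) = 545 / 1232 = 0.44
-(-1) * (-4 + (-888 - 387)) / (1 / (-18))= 23022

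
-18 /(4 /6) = -27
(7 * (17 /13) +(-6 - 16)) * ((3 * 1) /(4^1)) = -501 /52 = -9.63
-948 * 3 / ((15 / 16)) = -15168 / 5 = -3033.60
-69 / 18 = -23 / 6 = -3.83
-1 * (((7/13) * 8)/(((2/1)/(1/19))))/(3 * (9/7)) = -196/6669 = -0.03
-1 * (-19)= 19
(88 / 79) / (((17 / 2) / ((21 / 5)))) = 3696 / 6715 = 0.55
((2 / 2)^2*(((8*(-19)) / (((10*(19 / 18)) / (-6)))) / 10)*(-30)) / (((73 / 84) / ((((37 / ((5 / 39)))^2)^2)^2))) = -2046515019676363450353855852864 / 142578125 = -14353639590058877898372.25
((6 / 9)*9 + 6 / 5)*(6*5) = 216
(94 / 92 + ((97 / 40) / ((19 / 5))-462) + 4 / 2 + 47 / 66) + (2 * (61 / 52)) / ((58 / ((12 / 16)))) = -39805262207 / 86987472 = -457.60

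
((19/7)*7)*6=114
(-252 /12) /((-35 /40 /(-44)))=-1056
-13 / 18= -0.72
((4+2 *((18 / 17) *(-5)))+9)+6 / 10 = 256 / 85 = 3.01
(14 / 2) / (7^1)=1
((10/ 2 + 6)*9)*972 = 96228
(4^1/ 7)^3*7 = 64/ 49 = 1.31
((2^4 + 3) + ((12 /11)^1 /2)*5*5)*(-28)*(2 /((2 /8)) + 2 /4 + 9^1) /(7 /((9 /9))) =-25130 /11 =-2284.55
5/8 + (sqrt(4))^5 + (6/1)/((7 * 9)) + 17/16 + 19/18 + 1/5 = 176593/5040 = 35.04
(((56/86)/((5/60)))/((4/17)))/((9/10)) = 4760/129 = 36.90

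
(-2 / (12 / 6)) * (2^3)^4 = -4096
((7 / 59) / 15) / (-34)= -7 / 30090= -0.00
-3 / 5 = -0.60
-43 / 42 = -1.02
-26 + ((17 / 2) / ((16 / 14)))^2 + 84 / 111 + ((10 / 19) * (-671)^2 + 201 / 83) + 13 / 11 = 38942086965471 / 164310784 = 237002.62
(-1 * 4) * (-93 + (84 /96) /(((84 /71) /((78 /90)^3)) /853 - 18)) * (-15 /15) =-372.19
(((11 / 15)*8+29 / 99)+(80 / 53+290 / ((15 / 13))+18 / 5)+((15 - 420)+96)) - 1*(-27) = -508897 / 26235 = -19.40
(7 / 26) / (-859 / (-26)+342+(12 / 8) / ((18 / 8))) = 21 / 29305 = 0.00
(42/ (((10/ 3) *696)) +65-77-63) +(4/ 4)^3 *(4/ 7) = -604213/ 8120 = -74.41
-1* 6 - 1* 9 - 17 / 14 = -227 / 14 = -16.21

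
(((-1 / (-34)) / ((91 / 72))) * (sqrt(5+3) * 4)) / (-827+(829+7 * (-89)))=-32 * sqrt(2) / 106743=-0.00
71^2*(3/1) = 15123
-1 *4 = -4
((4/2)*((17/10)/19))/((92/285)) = 51/92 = 0.55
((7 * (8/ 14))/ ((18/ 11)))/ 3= 22/ 27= 0.81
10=10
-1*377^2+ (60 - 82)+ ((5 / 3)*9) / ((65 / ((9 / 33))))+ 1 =-20327441 / 143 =-142149.94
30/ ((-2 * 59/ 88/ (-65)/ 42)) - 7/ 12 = 43242787/ 708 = 61077.38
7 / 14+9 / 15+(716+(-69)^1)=6481 / 10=648.10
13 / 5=2.60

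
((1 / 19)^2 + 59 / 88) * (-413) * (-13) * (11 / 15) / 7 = 5467943 / 14440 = 378.67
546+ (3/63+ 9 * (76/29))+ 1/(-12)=462475/812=569.55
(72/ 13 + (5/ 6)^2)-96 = -42011/ 468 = -89.77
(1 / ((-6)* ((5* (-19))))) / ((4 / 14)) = 7 / 1140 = 0.01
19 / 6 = 3.17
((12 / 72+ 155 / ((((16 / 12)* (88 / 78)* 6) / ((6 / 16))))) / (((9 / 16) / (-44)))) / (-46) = 55813 / 4968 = 11.23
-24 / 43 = -0.56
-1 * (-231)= 231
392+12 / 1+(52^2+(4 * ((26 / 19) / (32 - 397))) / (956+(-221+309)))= 5625588754 / 1810035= 3108.00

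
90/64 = 45/32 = 1.41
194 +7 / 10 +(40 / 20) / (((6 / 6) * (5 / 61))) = 2191 / 10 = 219.10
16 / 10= 8 / 5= 1.60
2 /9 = 0.22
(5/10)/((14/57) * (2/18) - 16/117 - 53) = -6669/708374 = -0.01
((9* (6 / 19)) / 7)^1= 54 / 133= 0.41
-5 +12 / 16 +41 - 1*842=-3221 / 4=-805.25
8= 8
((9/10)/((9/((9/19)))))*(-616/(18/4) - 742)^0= 9/190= 0.05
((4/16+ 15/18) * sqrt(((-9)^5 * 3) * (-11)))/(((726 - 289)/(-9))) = -9477 * sqrt(33)/1748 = -31.14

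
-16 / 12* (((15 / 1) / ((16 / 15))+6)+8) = -449 / 12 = -37.42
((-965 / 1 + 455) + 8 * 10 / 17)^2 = 73788100 / 289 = 255322.15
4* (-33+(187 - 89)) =260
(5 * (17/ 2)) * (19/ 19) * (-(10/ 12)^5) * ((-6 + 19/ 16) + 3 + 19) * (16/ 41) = -73046875/ 637632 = -114.56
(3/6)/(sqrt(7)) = sqrt(7)/14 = 0.19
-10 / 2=-5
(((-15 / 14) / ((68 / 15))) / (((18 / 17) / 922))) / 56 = -11525 / 3136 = -3.68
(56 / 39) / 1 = 56 / 39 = 1.44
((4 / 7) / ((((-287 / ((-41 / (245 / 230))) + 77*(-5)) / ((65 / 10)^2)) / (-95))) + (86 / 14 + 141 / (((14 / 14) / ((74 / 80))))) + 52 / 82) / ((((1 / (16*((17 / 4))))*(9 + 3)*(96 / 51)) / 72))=8255454409777 / 265830880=31055.29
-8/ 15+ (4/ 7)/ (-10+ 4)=-22/ 35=-0.63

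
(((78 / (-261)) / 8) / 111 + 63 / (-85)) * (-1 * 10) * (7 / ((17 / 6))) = 17042683 / 930291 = 18.32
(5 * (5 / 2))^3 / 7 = 15625 / 56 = 279.02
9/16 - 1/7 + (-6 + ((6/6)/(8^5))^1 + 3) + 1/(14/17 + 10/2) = -54695243/22708224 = -2.41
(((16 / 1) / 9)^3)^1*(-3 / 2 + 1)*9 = -2048 / 81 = -25.28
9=9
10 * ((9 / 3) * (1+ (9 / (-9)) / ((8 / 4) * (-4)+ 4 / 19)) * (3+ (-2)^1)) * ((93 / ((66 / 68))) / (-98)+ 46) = 60788835 / 39886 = 1524.06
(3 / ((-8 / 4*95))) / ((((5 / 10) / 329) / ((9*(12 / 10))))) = -53298 / 475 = -112.21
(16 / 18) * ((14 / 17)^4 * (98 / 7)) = 4302592 / 751689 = 5.72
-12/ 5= -2.40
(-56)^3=-175616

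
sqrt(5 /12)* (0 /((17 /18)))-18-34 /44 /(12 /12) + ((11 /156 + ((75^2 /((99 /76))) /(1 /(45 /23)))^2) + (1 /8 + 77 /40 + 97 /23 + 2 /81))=24055287223943938 /337007385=71379110.06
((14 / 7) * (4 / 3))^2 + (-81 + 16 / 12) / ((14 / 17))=-11293 / 126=-89.63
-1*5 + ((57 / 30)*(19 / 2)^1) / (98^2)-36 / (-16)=-527859 / 192080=-2.75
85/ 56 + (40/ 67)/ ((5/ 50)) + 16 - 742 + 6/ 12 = -2693981/ 3752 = -718.01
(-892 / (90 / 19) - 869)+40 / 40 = -47534 / 45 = -1056.31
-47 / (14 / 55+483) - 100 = -2660485 / 26579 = -100.10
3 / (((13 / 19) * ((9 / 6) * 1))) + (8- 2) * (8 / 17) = 1270 / 221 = 5.75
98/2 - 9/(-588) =49.02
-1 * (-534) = 534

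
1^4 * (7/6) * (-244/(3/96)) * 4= -109312/3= -36437.33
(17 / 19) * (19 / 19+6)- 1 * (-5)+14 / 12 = 1417 / 114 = 12.43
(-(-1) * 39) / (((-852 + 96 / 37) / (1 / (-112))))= 481 / 1173312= 0.00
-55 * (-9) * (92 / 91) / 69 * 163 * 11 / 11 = 107580 / 91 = 1182.20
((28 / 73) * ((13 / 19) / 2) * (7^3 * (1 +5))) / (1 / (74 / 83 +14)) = 462951216 / 115121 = 4021.43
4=4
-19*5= -95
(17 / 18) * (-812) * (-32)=220864 / 9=24540.44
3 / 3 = 1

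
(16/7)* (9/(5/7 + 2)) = 144/19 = 7.58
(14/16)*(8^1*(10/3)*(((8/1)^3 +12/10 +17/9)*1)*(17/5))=5516602/135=40863.72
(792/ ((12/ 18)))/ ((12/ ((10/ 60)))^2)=11/ 48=0.23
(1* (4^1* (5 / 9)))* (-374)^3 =-1046272480 / 9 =-116252497.78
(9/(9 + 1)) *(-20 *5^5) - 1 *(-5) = -56245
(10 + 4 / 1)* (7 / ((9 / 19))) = 1862 / 9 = 206.89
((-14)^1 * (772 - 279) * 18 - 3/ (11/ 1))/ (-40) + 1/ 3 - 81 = 3993317/ 1320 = 3025.24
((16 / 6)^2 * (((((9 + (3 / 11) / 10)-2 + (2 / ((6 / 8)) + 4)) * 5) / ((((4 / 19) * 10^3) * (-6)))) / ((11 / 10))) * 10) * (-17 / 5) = 2919274 / 245025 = 11.91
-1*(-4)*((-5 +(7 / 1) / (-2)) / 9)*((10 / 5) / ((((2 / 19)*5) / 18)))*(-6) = 7752 / 5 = 1550.40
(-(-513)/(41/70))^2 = 1289528100/1681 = 767119.63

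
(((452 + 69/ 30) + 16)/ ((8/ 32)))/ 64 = 4703/ 160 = 29.39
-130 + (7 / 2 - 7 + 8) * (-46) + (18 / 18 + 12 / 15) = -1676 / 5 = -335.20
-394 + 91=-303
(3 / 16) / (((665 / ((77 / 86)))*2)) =33 / 261440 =0.00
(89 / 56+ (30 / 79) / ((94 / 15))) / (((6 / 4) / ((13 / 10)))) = 4459741 / 3118920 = 1.43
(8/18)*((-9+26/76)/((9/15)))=-6.41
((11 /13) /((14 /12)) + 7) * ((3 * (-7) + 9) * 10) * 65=-60257.14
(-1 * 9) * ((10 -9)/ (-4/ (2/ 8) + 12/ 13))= 0.60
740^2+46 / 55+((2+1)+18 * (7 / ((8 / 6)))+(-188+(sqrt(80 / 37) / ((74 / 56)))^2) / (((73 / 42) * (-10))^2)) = 81311975681547257 / 148461410350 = 547697.72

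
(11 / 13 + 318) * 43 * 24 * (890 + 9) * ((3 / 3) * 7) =26919188520 / 13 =2070706809.23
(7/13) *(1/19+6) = 805/247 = 3.26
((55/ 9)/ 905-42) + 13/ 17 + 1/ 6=-2274253/ 55386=-41.06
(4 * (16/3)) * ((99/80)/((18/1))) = 22/15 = 1.47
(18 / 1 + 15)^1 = 33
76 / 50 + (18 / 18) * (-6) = -112 / 25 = -4.48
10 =10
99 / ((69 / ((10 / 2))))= 165 / 23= 7.17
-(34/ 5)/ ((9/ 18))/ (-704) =17/ 880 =0.02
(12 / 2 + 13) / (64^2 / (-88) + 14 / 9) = -1881 / 4454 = -0.42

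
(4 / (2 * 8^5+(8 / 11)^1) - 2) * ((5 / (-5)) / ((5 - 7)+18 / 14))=-2523087 / 901130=-2.80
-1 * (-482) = 482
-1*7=-7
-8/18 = -4/9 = -0.44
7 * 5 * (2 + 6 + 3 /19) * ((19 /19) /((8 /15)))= 81375 /152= 535.36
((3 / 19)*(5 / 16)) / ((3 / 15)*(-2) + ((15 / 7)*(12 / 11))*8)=5775 / 2141984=0.00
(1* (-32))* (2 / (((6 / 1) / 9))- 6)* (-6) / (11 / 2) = -1152 / 11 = -104.73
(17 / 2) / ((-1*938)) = -17 / 1876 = -0.01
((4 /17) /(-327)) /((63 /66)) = -88 /116739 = -0.00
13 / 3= 4.33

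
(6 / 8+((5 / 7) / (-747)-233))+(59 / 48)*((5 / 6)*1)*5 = -12668371 / 55776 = -227.13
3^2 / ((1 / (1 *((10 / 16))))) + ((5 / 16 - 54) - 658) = -706.06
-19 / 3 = -6.33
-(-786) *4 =3144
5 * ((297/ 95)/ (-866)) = -297/ 16454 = -0.02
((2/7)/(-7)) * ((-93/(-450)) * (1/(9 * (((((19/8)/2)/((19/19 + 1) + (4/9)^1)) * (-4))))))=2728/5655825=0.00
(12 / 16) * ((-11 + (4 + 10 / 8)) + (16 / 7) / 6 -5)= -871 / 112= -7.78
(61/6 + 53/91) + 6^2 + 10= 56.75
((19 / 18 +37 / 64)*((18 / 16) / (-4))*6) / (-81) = 941 / 27648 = 0.03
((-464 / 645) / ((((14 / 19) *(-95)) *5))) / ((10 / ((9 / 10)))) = 174 / 940625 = 0.00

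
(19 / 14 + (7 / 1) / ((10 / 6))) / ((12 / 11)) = 4279 / 840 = 5.09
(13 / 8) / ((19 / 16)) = 26 / 19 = 1.37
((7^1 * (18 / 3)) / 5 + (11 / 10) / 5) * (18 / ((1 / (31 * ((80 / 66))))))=320664 / 55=5830.25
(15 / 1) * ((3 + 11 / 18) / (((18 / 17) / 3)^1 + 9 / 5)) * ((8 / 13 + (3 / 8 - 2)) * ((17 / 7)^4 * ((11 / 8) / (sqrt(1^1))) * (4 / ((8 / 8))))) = -9761516875 / 2008608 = -4859.84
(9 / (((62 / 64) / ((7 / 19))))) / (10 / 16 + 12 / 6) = 768 / 589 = 1.30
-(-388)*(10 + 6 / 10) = 20564 / 5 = 4112.80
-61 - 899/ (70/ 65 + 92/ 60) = -206354/ 509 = -405.41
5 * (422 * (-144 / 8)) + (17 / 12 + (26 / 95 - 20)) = -43318073 / 1140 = -37998.31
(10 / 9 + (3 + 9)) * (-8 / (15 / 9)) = -944 / 15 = -62.93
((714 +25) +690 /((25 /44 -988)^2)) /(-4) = -60650810117 /328285532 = -184.75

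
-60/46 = -1.30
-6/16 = -3/8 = -0.38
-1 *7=-7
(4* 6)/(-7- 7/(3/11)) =-36/49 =-0.73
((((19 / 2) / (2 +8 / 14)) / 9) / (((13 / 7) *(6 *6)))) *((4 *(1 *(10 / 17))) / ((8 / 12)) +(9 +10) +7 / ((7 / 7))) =233681 / 1288872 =0.18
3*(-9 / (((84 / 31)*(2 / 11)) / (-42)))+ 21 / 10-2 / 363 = 16725911 / 7260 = 2303.84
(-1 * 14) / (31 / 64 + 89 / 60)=-13440 / 1889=-7.11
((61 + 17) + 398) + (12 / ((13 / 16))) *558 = 113324 / 13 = 8717.23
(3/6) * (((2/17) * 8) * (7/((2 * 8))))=0.21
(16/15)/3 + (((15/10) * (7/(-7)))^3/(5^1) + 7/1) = 481/72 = 6.68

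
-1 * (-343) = 343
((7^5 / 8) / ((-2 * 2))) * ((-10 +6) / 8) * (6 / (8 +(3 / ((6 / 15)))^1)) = 50421 / 496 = 101.66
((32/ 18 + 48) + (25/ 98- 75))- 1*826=-750553/ 882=-850.97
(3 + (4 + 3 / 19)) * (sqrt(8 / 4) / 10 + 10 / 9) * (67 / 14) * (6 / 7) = 13668 * sqrt(2) / 4655 + 91120 / 2793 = 36.78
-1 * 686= -686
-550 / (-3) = 550 / 3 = 183.33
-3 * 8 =-24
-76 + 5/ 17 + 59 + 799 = 13299/ 17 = 782.29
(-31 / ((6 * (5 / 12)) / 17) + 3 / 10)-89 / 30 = -3202 / 15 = -213.47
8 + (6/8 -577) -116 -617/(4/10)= -8907/4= -2226.75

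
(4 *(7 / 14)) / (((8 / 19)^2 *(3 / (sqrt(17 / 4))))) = 361 *sqrt(17) / 192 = 7.75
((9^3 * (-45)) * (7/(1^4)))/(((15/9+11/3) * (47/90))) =-31000725/376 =-82448.74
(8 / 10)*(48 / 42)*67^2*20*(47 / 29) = 27005824 / 203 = 133033.62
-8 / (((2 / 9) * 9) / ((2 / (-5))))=8 / 5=1.60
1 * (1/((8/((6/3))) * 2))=1/8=0.12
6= 6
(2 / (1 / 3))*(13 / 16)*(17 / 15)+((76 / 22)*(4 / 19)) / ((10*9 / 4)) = 22007 / 3960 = 5.56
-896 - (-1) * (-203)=-1099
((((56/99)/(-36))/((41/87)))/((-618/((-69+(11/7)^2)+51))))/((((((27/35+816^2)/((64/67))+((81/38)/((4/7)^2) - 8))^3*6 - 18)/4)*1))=-486093113196544000/294746797314622352338505071011094010679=-0.00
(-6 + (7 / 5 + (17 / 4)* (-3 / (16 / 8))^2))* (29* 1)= 11513 / 80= 143.91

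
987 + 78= 1065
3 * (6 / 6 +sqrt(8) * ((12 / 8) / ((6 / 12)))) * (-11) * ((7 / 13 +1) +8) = -24552 * sqrt(2) / 13-4092 / 13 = -2985.67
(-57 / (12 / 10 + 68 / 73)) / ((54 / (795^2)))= -487010375 / 1556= -312988.67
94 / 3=31.33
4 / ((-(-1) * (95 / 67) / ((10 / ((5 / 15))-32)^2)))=1072 / 95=11.28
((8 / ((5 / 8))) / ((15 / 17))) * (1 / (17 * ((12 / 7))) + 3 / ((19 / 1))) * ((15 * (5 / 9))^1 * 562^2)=3764860480 / 513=7338909.32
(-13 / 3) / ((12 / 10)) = -65 / 18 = -3.61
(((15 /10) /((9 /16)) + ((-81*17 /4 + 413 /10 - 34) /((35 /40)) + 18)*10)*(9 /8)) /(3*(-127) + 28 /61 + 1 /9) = 10.85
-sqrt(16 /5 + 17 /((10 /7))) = -sqrt(1510) /10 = -3.89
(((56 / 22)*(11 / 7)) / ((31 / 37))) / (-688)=-37 / 5332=-0.01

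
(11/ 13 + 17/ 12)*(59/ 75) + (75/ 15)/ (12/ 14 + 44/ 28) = 763559/ 198900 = 3.84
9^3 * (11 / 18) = 445.50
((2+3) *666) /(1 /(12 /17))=39960 /17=2350.59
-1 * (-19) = 19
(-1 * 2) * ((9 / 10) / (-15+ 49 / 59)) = 531 / 4180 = 0.13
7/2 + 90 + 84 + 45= 445/2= 222.50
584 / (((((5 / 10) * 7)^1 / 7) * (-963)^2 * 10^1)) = 584 / 4636845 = 0.00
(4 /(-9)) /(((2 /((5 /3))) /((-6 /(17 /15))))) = 1.96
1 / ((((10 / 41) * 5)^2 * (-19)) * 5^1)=-1681 / 237500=-0.01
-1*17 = -17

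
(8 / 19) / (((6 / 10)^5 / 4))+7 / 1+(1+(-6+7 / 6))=229241 / 9234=24.83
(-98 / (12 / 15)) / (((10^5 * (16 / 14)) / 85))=-5831 / 64000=-0.09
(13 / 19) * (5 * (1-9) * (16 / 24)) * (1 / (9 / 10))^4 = -10400000 / 373977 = -27.81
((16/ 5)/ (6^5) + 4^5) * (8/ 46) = 4976642/ 27945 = 178.09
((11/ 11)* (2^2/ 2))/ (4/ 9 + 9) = 18/ 85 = 0.21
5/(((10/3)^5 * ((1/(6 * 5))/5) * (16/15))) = 2187/1280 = 1.71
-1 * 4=-4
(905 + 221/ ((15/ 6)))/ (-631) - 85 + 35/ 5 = -251057/ 3155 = -79.57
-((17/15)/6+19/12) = -319/180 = -1.77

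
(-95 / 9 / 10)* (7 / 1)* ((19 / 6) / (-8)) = 2527 / 864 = 2.92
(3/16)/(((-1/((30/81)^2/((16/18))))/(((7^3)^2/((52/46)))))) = -67648175/22464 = -3011.40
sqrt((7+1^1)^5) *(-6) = -768 *sqrt(2) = -1086.12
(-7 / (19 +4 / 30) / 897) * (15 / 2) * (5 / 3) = -125 / 24518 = -0.01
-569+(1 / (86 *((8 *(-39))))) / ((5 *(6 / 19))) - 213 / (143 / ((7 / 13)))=-65589505757 / 115109280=-569.80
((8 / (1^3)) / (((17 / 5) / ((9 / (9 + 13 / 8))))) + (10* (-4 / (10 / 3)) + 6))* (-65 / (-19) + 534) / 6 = -1970723 / 5491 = -358.90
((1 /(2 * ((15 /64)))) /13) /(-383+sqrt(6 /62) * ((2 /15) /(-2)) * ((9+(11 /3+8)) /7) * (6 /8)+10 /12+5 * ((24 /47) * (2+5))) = -18927159440 /42016751682061+247408 * sqrt(93) /42016751682061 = -0.00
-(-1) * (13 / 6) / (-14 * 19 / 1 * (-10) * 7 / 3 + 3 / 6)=13 / 37243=0.00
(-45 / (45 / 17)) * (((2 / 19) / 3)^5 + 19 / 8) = -194346538763 / 4813536456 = -40.38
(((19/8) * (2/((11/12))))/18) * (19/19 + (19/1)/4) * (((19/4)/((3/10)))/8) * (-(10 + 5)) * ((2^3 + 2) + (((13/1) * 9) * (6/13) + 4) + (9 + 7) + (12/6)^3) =-4774225/1056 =-4521.05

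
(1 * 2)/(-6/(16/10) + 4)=8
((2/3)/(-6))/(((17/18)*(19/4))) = -8/323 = -0.02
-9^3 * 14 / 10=-1020.60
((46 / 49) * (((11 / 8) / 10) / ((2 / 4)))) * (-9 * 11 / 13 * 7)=-25047 / 1820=-13.76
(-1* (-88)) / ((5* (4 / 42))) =924 / 5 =184.80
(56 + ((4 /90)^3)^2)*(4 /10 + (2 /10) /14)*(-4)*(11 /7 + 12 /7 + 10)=-836089553365072 /678140859375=-1232.91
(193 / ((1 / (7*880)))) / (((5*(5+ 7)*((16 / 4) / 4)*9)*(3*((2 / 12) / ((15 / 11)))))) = 6004.44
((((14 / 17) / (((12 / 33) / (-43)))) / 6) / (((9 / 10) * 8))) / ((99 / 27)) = -1505 / 2448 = -0.61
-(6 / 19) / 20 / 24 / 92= -1 / 139840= -0.00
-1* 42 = -42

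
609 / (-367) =-609 / 367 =-1.66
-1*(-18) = 18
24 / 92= 6 / 23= 0.26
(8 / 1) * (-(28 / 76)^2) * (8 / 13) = -0.67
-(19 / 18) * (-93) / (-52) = -589 / 312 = -1.89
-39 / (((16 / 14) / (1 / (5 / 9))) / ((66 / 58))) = -81081 / 1160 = -69.90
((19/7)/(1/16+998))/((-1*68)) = -76/1900311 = -0.00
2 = 2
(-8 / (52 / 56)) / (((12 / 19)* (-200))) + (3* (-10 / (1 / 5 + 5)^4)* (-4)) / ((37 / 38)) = 37530187 / 158513550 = 0.24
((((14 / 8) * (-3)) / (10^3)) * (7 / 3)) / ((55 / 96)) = -147 / 6875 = -0.02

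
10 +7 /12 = 127 /12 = 10.58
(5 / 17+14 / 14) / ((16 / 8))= 11 / 17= 0.65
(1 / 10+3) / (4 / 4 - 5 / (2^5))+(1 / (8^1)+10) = 14903 / 1080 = 13.80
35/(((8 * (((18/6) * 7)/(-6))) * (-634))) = 5/2536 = 0.00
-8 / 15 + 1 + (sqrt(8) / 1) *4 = 7 / 15 + 8 *sqrt(2) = 11.78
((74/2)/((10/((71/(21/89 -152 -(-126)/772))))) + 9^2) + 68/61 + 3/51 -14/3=6138602795231/81011917725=75.77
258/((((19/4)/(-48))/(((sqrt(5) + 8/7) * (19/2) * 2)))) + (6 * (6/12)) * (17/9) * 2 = -49536 * sqrt(5) - 1188626/21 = -167367.10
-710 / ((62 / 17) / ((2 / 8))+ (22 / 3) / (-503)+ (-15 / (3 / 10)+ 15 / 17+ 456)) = -18213630 / 10811611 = -1.68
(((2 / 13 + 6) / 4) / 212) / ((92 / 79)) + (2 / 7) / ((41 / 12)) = 1634677 / 18192356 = 0.09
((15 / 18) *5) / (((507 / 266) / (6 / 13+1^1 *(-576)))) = -8292550 / 6591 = -1258.16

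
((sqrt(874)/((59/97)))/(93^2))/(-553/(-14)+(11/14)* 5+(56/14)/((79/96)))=53641* sqrt(874)/13626810864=0.00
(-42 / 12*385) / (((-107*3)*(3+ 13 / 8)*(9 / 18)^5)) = 344960 / 11877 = 29.04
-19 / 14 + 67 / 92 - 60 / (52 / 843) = -8148645 / 8372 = -973.32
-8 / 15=-0.53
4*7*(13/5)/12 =91/15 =6.07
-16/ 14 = -8/ 7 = -1.14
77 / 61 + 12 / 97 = 8201 / 5917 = 1.39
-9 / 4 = -2.25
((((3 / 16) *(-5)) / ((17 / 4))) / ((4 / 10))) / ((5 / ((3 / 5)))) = -9 / 136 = -0.07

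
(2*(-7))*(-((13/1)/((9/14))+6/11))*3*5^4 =17990000/33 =545151.52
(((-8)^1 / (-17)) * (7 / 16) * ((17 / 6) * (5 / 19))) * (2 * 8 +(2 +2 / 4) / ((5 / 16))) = 70 / 19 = 3.68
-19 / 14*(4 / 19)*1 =-2 / 7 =-0.29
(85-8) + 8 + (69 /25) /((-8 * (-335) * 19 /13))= 108205897 /1273000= 85.00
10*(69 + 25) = 940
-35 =-35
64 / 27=2.37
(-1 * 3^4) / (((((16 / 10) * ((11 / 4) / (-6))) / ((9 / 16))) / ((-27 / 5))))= -335.51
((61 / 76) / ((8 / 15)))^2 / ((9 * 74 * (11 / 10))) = 465125 / 150453248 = 0.00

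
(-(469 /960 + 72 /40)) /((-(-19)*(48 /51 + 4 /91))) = -3398759 /27797760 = -0.12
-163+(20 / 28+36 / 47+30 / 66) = -582895 / 3619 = -161.07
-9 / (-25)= 9 / 25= 0.36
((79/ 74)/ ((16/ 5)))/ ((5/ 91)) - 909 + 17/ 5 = -5325207/ 5920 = -899.53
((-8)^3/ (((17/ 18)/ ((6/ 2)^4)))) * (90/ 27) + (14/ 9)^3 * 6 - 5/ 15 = -604569841/ 4131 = -146349.51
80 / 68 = 1.18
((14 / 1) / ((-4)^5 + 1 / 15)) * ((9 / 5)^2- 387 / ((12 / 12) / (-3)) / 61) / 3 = -475524 / 4684495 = -0.10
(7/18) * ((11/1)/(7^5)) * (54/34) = 33/81634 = 0.00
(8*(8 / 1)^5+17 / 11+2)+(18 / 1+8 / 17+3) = 49025606 / 187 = 262169.02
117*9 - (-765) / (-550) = 115677 / 110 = 1051.61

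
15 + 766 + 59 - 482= 358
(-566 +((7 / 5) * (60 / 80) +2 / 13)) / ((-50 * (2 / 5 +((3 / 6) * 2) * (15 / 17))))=2496399 / 283400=8.81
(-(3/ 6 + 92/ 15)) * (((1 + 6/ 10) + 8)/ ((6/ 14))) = -11144/ 75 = -148.59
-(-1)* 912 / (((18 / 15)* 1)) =760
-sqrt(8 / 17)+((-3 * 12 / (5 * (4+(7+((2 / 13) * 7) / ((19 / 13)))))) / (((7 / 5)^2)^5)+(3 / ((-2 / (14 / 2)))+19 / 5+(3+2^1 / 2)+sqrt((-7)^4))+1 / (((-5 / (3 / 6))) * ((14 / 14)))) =14544467814237 / 314959902635 - 2 * sqrt(34) / 17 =45.49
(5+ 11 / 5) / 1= 36 / 5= 7.20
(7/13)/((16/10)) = 35/104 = 0.34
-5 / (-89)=5 / 89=0.06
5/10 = 1/2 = 0.50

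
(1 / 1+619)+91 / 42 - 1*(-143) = 4591 / 6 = 765.17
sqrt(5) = 2.24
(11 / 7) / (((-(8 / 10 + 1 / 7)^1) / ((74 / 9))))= -370 / 27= -13.70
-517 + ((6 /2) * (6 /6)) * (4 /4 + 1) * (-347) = -2599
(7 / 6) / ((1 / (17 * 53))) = 6307 / 6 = 1051.17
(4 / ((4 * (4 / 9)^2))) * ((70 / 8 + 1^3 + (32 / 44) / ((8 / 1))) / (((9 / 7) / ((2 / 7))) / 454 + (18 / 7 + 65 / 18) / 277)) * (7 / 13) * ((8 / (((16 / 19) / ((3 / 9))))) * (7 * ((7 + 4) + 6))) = 732987280790289 / 2337077600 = 313634.12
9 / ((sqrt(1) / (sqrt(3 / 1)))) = 9 * sqrt(3) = 15.59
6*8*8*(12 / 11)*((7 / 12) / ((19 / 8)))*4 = 411.56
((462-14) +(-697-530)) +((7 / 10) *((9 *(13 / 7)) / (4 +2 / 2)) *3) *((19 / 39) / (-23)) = -896021 / 1150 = -779.15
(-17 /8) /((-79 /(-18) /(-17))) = 2601 /316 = 8.23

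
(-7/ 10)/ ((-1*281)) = 7/ 2810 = 0.00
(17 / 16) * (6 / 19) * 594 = 15147 / 76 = 199.30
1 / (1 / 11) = 11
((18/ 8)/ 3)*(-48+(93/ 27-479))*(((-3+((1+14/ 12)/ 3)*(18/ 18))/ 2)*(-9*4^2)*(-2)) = 386384/ 3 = 128794.67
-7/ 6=-1.17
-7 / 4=-1.75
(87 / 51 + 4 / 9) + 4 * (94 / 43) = 71675 / 6579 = 10.89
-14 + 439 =425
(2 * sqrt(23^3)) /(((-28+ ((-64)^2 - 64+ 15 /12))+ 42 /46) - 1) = 4232 * sqrt(23) /368475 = 0.06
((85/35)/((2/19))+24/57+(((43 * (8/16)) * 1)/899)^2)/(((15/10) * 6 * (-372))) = -10101142015/1439515896336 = -0.01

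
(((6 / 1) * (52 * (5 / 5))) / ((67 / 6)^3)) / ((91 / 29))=0.07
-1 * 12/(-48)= 1/4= 0.25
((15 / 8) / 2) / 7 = 15 / 112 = 0.13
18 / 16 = 9 / 8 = 1.12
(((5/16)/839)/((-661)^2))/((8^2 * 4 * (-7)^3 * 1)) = -5/515013896671232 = -0.00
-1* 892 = -892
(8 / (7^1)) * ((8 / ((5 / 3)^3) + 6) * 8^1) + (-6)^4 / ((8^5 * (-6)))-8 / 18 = 323504473 / 4608000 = 70.20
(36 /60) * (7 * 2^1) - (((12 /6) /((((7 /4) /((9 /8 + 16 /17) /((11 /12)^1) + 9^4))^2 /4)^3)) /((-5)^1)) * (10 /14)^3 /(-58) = -111999181783549140229699509874784863264732866 /250207314488279429185135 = -447625530103339832432.51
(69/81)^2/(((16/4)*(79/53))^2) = 1485961/72795024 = 0.02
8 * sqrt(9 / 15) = 8 * sqrt(15) / 5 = 6.20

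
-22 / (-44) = 1 / 2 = 0.50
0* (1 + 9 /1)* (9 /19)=0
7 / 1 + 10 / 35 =51 / 7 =7.29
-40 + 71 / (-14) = -631 / 14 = -45.07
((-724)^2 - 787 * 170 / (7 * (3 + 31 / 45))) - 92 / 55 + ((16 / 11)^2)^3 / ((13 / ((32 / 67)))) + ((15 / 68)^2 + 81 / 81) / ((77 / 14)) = 5378612948815873342621 / 10363542492463160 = 518993.67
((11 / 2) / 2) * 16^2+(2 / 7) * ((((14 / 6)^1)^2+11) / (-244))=2705398 / 3843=703.98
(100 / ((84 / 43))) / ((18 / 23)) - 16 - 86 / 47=845311 / 17766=47.58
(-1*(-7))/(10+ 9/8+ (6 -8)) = 56/73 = 0.77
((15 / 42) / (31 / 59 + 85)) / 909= 295 / 64215396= 0.00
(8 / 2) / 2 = 2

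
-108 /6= -18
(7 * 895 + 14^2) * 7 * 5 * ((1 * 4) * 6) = 5427240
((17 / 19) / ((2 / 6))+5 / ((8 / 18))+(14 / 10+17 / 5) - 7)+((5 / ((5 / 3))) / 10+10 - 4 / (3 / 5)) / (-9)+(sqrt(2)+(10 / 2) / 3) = sqrt(2)+133351 / 10260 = 14.41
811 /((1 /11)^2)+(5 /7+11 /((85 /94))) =58395608 /595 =98143.88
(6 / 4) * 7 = 21 / 2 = 10.50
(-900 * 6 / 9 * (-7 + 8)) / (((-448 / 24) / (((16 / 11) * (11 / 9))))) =400 / 7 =57.14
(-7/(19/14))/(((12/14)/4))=-1372/57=-24.07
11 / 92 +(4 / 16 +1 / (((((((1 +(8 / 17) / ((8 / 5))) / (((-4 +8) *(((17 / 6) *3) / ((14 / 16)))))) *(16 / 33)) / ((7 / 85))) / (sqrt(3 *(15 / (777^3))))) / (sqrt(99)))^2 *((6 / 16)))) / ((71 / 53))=43504701118 / 141858538535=0.31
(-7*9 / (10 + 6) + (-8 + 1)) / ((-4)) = 175 / 64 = 2.73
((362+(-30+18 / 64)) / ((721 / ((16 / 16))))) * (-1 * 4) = -1519 / 824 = -1.84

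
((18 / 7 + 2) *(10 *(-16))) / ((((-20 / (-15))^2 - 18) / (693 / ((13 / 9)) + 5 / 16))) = 143794080 / 6643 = 21645.96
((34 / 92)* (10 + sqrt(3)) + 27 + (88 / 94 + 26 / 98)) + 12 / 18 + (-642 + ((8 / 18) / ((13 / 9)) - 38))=-1336832257 / 2065791 + 17* sqrt(3) / 46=-646.49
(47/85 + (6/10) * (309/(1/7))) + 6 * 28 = 24928/17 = 1466.35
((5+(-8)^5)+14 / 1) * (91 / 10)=-2980159 / 10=-298015.90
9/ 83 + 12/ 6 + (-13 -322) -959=-107227/ 83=-1291.89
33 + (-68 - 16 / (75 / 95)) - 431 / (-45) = -45.69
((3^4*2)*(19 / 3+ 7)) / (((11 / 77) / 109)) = 1648080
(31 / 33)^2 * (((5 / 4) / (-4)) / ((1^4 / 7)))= -33635 / 17424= -1.93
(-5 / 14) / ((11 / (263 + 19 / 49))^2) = -416412090 / 2033647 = -204.76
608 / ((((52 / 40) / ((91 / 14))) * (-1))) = -3040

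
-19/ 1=-19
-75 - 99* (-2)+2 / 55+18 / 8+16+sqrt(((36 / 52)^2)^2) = 5270847 / 37180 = 141.77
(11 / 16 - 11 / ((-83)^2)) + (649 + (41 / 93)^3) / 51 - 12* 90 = -4822713304820083 / 4521631744368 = -1066.59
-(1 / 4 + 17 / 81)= -149 / 324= -0.46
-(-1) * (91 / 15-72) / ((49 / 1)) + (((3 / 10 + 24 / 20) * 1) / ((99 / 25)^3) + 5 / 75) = -39771311 / 31696434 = -1.25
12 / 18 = 2 / 3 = 0.67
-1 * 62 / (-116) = 31 / 58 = 0.53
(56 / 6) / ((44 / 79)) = 16.76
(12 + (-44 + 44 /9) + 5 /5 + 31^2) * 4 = 33656 /9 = 3739.56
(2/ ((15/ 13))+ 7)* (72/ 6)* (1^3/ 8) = 131/ 10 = 13.10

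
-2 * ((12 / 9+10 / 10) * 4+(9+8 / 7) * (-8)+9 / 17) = 50894 / 357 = 142.56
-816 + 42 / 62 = -25275 / 31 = -815.32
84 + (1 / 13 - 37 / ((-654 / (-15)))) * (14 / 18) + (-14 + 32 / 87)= 17201761 / 246558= 69.77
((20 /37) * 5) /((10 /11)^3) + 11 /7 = 13387 /2590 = 5.17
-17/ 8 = -2.12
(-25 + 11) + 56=42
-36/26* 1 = -18/13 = -1.38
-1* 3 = -3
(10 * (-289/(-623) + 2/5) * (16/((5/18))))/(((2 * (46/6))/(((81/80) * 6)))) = 3070548/15575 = 197.15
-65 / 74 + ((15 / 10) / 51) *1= -534 / 629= -0.85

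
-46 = -46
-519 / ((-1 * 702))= 173 / 234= 0.74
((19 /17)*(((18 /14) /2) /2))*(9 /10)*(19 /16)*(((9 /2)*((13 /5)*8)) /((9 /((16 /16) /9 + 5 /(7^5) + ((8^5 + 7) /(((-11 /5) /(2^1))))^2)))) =42893470990506457269 /12100199650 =3544856467.76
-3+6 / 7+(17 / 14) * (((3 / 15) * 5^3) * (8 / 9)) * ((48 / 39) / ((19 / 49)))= 1299455 / 15561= 83.51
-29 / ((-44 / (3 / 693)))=29 / 10164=0.00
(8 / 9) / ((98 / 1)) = 0.01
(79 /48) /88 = 79 /4224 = 0.02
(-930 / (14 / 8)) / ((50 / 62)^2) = -714984 / 875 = -817.12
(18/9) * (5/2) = 5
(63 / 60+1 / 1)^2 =1681 / 400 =4.20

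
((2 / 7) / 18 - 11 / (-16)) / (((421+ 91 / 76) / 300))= 336775 / 673827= 0.50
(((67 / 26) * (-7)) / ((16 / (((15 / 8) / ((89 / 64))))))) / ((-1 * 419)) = 7035 / 1939132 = 0.00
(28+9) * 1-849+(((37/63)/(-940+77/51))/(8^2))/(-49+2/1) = -2455008906379/3023409984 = -812.00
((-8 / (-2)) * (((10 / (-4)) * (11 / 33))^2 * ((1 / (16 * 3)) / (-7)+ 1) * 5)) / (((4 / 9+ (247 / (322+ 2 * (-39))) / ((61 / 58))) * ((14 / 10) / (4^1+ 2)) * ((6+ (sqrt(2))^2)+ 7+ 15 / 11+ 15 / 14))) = 2.42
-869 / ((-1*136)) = 869 / 136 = 6.39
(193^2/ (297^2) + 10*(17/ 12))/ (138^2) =2573753/ 3359704392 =0.00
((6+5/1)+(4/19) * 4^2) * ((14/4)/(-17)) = -1911/646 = -2.96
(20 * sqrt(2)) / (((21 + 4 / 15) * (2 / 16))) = 2400 * sqrt(2) / 319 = 10.64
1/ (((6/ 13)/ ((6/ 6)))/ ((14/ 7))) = 13/ 3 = 4.33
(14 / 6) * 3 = 7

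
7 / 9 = 0.78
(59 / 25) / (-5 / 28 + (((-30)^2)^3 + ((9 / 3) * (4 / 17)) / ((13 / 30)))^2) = 80685332 / 18169276997898936084614875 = 0.00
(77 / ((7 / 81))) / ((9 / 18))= 1782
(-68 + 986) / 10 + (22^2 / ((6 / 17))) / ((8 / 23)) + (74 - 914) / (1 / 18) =-665137 / 60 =-11085.62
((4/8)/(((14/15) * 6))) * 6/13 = 15/364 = 0.04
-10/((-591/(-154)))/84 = -55/1773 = -0.03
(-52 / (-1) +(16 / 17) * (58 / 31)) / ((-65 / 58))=-1643256 / 34255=-47.97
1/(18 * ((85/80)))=8/153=0.05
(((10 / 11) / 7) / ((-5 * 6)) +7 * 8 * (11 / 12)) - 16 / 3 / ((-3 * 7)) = 35747 / 693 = 51.58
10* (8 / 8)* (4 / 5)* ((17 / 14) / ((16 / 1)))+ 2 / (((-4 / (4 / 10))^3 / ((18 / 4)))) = 4187 / 7000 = 0.60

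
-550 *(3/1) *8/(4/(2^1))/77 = -600/7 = -85.71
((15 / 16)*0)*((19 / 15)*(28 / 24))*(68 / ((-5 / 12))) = 0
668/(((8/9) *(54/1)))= 167/12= 13.92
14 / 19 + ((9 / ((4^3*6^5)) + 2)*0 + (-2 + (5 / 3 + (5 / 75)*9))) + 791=225721 / 285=792.00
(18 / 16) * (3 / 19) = 27 / 152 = 0.18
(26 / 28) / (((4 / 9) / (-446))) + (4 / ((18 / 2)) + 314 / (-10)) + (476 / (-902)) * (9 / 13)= -7115098357 / 7387380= -963.14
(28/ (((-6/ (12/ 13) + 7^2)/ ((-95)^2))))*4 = 404320/ 17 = 23783.53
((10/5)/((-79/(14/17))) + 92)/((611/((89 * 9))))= 120.58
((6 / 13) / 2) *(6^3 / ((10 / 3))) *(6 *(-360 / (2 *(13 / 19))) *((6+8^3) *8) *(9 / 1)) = -148777026048 / 169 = -880337432.24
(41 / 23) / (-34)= -41 / 782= -0.05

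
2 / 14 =1 / 7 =0.14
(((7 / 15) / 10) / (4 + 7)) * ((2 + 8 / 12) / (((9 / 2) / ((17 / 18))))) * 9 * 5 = 476 / 4455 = 0.11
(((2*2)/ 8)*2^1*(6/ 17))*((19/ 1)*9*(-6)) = -6156/ 17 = -362.12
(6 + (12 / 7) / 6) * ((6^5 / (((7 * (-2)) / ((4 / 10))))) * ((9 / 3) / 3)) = -342144 / 245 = -1396.51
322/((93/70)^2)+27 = 1811323/8649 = 209.43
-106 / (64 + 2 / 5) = -265 / 161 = -1.65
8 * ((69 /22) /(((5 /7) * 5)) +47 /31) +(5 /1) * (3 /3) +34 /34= 214442 /8525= 25.15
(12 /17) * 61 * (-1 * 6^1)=-258.35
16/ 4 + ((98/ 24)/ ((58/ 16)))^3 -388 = -251923960/ 658503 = -382.57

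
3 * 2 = 6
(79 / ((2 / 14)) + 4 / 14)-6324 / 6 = -3505 / 7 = -500.71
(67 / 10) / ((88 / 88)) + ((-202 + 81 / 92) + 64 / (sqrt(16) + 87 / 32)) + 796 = 12087677 / 19780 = 611.11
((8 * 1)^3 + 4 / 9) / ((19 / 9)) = 4612 / 19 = 242.74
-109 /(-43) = 109 /43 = 2.53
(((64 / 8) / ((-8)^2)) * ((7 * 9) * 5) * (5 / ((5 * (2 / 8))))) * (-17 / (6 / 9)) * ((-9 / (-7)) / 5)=-4131 / 4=-1032.75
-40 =-40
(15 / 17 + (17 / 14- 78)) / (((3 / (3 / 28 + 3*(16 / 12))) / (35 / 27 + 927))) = -6508729175 / 67473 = -96464.20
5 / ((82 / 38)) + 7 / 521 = 49782 / 21361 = 2.33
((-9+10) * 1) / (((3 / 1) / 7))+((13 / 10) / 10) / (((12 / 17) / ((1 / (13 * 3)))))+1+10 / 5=19217 / 3600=5.34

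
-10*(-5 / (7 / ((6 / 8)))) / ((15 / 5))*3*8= 300 / 7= 42.86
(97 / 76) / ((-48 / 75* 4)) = -2425 / 4864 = -0.50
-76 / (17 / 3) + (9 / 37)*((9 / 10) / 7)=-589143 / 44030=-13.38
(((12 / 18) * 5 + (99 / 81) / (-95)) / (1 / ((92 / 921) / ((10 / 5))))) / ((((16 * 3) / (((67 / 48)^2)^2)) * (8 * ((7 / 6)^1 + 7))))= 1315807747937 / 6554457514967040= 0.00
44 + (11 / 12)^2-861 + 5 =-116807 / 144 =-811.16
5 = 5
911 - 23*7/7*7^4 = -54312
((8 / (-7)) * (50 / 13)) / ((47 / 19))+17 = 65109 / 4277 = 15.22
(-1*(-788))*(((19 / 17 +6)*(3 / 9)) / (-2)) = -47674 / 51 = -934.78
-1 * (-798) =798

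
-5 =-5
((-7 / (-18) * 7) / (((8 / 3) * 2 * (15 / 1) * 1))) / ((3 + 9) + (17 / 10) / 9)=49 / 17552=0.00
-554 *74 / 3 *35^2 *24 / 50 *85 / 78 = -341496680 / 39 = -8756325.13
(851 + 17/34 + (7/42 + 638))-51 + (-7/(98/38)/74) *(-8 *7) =159920/111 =1440.72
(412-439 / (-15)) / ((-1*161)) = -6619 / 2415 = -2.74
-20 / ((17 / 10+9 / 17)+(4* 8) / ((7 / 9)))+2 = 79426 / 51613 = 1.54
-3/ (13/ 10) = -30/ 13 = -2.31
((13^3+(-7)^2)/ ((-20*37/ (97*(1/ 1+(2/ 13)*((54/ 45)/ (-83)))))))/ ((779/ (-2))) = 586375573/ 777500425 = 0.75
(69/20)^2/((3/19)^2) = 190969/400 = 477.42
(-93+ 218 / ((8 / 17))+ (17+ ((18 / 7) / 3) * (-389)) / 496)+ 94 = 463.61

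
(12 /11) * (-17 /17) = -12 /11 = -1.09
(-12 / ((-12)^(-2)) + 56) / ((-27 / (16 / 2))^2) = -107008 / 729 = -146.79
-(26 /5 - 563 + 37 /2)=5393 /10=539.30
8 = 8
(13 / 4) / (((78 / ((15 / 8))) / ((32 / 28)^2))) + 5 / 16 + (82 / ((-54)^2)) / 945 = 31987171 / 77157360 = 0.41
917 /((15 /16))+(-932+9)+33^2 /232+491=1916879 /3480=550.83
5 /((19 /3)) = 0.79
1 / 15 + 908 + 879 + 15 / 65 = 348523 / 195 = 1787.30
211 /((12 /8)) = 422 /3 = 140.67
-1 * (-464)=464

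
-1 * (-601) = 601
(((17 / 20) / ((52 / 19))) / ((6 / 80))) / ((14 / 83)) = 26809 / 1092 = 24.55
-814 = -814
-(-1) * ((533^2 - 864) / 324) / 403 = 283225 / 130572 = 2.17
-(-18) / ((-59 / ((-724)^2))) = -9435168 / 59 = -159918.10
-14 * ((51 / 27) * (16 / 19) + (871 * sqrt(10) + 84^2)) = -16895872 / 171 - 12194 * sqrt(10) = -137367.08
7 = 7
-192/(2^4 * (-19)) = 12/19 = 0.63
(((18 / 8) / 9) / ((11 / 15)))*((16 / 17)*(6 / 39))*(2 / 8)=30 / 2431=0.01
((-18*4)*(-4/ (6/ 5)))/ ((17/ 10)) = 2400/ 17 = 141.18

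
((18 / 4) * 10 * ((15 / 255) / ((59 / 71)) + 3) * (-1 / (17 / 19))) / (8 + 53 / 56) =-17.26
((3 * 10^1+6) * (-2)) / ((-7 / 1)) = 72 / 7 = 10.29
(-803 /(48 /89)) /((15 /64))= -285868 /45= -6352.62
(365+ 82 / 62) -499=-4113 / 31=-132.68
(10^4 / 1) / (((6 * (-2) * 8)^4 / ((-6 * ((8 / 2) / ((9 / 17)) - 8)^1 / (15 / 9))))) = 0.00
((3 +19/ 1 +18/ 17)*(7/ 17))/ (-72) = -343/ 2601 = -0.13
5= 5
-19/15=-1.27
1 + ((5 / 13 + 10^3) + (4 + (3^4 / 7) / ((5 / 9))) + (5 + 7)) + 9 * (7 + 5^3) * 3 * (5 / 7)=1630687 / 455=3583.93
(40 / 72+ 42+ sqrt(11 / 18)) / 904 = sqrt(22) / 5424+ 383 / 8136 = 0.05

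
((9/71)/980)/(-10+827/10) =9/5058466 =0.00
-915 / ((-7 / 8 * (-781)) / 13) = -95160 / 5467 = -17.41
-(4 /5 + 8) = -44 /5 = -8.80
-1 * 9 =-9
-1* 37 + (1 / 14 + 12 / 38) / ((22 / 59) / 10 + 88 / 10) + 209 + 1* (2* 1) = 120692773 / 693462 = 174.04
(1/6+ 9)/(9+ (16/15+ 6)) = 0.57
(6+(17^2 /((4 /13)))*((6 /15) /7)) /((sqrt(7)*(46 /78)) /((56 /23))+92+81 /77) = 3204664306272 /4997133805073 - 41709032508*sqrt(7) /24985669025365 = 0.64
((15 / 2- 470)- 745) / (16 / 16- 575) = 345 / 164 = 2.10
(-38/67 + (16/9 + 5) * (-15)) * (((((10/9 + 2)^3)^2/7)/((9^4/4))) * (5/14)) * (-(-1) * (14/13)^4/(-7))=11090647519723520/20016795904669161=0.55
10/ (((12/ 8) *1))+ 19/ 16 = 377/ 48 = 7.85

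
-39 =-39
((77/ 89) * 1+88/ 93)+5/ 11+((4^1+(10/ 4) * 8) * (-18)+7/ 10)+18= -374234171/ 910470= -411.03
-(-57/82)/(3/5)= 95/82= 1.16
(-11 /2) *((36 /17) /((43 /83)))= -16434 /731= -22.48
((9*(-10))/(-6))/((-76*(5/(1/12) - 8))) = -15/3952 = -0.00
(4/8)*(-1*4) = -2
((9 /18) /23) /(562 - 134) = 1 /19688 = 0.00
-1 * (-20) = 20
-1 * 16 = -16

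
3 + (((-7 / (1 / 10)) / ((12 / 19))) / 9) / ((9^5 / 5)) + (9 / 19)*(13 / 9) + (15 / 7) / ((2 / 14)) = 1131906155 / 60584274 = 18.68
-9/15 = -3/5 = -0.60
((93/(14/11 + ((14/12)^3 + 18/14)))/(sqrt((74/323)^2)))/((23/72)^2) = 1294985615616/1349812799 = 959.38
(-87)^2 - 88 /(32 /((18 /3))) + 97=15299 /2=7649.50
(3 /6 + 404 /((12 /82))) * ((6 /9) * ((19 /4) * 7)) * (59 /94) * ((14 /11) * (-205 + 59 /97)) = -9020916669359 /902682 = -9993460.23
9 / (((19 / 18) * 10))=81 / 95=0.85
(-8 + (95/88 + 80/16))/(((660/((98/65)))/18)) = -1911/24200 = -0.08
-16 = -16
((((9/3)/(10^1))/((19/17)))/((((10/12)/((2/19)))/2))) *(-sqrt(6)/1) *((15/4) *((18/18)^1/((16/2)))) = -459 *sqrt(6)/14440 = -0.08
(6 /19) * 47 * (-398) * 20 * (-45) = 5316442.11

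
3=3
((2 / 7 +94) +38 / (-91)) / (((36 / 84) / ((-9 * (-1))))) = 25626 / 13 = 1971.23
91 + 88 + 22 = 201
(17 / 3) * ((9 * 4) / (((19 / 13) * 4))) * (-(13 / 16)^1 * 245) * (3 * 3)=-19004895 / 304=-62516.10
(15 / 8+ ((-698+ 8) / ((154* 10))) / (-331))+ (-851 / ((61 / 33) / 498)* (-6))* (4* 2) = 136874599078113 / 12437656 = 11004854.86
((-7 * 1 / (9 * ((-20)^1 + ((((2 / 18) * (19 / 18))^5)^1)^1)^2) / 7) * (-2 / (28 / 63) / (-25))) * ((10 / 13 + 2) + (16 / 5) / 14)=-8490524511310669252896768 / 56644869201351537726764246375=-0.00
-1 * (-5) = 5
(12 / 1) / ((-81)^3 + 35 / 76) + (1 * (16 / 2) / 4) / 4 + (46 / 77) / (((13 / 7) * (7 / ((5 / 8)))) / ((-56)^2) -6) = 379848985819 / 948910466614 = 0.40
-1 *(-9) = 9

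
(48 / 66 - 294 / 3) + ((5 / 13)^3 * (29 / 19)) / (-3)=-134034905 / 1377519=-97.30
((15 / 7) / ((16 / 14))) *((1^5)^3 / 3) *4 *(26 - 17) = 45 / 2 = 22.50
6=6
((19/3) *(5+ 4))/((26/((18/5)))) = 513/65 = 7.89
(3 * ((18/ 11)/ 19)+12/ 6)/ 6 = 236/ 627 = 0.38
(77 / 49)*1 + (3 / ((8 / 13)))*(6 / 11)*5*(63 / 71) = 292349 / 21868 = 13.37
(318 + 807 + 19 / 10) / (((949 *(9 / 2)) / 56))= 631064 / 42705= 14.78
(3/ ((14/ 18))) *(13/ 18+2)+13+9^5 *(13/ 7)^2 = 19960865/ 98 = 203682.30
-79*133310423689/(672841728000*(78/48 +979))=-10531523471431/659805419520000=-0.02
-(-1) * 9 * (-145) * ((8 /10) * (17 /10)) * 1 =-8874 /5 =-1774.80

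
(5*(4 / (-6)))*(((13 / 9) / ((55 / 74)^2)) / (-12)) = 35594 / 49005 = 0.73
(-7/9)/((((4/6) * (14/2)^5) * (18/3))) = -1/86436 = -0.00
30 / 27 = 10 / 9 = 1.11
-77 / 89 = -0.87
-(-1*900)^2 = -810000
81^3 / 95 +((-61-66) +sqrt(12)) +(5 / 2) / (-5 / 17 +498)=2*sqrt(3) +8788888747 / 1607590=5470.58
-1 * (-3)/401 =3/401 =0.01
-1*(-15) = 15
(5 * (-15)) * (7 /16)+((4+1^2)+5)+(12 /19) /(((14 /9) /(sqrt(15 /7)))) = -365 /16+54 * sqrt(105) /931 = -22.22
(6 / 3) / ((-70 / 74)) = -74 / 35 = -2.11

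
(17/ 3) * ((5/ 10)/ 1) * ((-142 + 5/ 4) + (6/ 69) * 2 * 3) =-219317/ 552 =-397.31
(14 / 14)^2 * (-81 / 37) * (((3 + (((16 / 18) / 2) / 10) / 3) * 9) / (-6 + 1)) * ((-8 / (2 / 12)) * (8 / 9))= -12672 / 25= -506.88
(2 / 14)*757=757 / 7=108.14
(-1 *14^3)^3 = -20661046784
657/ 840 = 0.78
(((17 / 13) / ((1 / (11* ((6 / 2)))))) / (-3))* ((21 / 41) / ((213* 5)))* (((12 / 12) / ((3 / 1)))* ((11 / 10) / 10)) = -14399 / 56764500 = -0.00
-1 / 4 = -0.25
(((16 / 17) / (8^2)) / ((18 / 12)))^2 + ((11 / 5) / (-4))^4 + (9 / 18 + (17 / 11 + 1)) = 14360693651 / 4577760000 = 3.14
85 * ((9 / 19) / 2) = 765 / 38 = 20.13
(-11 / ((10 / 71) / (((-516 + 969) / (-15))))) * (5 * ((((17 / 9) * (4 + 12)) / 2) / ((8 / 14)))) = 14033789 / 45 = 311861.98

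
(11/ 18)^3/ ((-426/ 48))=-1331/ 51759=-0.03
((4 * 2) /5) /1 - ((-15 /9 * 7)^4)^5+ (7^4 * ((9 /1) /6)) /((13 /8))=-494622927603223806355393957754861 /226640986065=-2182407234415082081042.54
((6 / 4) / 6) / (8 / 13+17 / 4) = 0.05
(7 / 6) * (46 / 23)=7 / 3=2.33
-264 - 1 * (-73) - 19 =-210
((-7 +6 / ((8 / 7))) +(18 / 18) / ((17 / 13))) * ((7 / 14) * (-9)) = 603 / 136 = 4.43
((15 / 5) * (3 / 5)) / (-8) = -0.22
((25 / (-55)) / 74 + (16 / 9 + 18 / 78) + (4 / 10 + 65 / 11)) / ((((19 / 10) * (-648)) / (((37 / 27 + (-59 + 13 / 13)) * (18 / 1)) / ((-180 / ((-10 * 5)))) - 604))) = 94802405003 / 15829698456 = 5.99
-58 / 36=-29 / 18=-1.61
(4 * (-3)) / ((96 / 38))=-19 / 4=-4.75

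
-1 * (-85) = 85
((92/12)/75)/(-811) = -23/182475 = -0.00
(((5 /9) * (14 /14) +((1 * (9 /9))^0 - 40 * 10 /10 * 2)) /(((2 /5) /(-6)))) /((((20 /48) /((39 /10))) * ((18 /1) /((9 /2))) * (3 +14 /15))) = 41301 /59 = 700.02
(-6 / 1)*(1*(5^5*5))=-93750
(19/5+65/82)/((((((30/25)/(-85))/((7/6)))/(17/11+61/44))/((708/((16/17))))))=-48321084665/57728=-837047.61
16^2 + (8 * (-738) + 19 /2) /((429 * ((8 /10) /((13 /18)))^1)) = 1157567 /4752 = 243.60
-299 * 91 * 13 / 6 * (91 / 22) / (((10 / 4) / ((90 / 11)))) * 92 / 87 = -2961318724 / 3509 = -843920.98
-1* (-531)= 531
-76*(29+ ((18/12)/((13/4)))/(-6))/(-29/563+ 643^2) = -0.01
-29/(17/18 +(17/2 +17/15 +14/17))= -22185/8722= -2.54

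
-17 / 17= -1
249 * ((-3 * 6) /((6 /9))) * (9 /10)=-60507 /10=-6050.70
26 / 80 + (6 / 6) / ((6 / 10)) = 239 / 120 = 1.99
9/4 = 2.25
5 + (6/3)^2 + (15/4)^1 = 51/4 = 12.75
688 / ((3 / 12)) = 2752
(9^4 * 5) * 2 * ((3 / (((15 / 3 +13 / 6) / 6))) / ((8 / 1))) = 885735 / 43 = 20598.49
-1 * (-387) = 387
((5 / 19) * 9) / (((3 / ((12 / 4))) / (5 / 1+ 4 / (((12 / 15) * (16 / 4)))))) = 1125 / 76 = 14.80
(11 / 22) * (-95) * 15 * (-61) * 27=2346975 / 2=1173487.50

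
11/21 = 0.52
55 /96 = 0.57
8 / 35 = 0.23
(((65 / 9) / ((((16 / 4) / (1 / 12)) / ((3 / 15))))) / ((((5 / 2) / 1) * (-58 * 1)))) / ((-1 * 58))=13 / 3633120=0.00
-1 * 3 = -3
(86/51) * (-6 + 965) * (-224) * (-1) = 18474176/51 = 362238.75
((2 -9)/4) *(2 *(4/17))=-14/17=-0.82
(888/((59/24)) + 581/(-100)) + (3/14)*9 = 14758097/41300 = 357.34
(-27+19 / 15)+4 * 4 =-146 / 15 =-9.73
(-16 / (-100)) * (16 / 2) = 32 / 25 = 1.28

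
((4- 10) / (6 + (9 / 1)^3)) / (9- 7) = -1 / 245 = -0.00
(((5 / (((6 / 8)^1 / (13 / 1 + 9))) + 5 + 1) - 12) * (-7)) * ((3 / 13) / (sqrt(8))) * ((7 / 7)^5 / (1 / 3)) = -4431 * sqrt(2) / 26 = -241.01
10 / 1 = 10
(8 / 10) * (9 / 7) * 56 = 57.60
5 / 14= 0.36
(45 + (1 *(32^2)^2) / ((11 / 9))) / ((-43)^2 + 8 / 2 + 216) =9437679 / 22759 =414.68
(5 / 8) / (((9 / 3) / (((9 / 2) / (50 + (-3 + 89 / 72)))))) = 135 / 6946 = 0.02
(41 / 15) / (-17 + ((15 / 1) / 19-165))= -779 / 51645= -0.02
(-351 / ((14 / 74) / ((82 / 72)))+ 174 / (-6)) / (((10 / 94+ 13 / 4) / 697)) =-1964721025 / 4417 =-444808.93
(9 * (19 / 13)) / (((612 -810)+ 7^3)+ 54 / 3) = 0.08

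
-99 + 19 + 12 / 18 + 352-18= 764 / 3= 254.67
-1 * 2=-2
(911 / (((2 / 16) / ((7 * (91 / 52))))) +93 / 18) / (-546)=-535699 / 3276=-163.52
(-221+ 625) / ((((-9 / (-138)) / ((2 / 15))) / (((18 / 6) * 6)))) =74336 / 5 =14867.20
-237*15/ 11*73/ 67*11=-259515/ 67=-3873.36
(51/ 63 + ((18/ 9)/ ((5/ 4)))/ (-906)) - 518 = -2733361/ 5285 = -517.19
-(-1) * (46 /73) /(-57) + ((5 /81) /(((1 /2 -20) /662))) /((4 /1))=-2343923 /4381533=-0.53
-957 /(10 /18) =-8613 /5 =-1722.60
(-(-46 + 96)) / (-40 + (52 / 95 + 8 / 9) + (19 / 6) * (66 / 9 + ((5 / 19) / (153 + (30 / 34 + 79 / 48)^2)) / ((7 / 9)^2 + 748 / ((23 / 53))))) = 14574614973110264250 / 4471934194567146839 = 3.26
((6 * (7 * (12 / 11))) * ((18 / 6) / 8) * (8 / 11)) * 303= 458136 / 121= 3786.25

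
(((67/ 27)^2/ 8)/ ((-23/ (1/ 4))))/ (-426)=0.00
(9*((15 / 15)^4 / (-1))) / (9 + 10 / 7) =-63 / 73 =-0.86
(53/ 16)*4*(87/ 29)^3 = 357.75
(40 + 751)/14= 56.50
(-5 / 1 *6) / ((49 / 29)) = -17.76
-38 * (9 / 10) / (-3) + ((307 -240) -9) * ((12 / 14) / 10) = 573 / 35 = 16.37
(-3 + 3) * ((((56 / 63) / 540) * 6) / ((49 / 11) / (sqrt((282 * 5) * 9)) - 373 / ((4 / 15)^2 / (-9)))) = 0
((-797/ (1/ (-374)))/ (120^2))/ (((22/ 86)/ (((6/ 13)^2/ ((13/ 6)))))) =1747821/ 219700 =7.96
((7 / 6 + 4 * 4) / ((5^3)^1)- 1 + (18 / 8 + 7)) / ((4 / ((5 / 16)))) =12581 / 19200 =0.66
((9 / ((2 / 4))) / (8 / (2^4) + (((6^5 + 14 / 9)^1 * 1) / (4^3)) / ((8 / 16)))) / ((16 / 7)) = 1134 / 35071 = 0.03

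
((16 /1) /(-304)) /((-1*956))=1 /18164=0.00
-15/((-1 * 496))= 15/496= 0.03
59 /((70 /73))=4307 /70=61.53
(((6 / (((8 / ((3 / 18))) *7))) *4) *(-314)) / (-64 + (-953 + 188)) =157 / 5803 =0.03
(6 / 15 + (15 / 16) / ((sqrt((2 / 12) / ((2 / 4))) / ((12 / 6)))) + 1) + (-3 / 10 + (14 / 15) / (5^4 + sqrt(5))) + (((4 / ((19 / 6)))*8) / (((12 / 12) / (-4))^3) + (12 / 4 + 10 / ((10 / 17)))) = -3482495939 / 5566335 - 7*sqrt(5) / 2929650 + 15*sqrt(3) / 8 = -622.39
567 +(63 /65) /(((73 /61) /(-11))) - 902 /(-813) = 2157219436 /3857685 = 559.20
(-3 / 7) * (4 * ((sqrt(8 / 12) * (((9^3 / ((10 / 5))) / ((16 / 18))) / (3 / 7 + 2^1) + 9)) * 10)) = -241875 * sqrt(6) / 238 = -2489.37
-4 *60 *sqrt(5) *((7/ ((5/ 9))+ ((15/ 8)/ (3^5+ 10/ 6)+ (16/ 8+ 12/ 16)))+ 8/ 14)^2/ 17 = -32152258260027 *sqrt(5)/ 8975674960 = -8009.94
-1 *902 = -902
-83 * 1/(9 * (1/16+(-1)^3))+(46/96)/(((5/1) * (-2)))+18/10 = 10013/864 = 11.59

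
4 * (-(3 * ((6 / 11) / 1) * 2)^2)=-5184 / 121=-42.84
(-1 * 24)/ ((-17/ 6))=144/ 17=8.47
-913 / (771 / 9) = -10.66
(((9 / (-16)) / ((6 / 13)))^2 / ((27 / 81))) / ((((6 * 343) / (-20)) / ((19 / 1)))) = -144495 / 175616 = -0.82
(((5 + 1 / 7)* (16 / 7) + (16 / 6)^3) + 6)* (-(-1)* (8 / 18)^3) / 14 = 1554496 / 6751269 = 0.23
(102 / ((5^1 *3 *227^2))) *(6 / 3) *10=136 / 51529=0.00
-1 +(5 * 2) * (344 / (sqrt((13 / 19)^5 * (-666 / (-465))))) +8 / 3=7424.56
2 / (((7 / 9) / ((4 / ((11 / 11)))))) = 72 / 7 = 10.29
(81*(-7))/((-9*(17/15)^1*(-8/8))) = -945/17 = -55.59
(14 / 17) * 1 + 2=48 / 17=2.82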